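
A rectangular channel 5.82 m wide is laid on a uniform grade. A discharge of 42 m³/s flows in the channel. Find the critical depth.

y_c = 1.74 m

For a rectangular channel, critical depth y_c = (q²/g)^(1/3) where q = Q/b = 42/5.82 = 7.216 m²/s.
So y_c = (7.216²/9.81)^(1/3) = 1.74 m.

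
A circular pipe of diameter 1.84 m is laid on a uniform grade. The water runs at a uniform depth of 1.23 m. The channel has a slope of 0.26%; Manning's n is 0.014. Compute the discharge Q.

For a circular section of diameter D = 1.84 m at depth y = 1.23 m, the central angle is θ = 2 arccos(1 − 2y/D) = 3.829 rad. Then A = (D²/8)(θ − sin θ) = 1.889 m² and P = Dθ/2 = 3.523 m.
Hydraulic radius R = A/P = 1.889/3.523 = 0.5362 m.
Manning's equation: Q = (1/n) A R^(2/3) S^(1/2) = (1/0.014) × 1.889 × 0.5362^(2/3) × 0.0026^(1/2) = 4.54 m³/s.

Q = 4.54 m³/s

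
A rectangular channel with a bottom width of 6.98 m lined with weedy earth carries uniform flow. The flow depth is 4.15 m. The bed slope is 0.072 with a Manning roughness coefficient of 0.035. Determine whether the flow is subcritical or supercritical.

Flow area A = b·y = 6.98 × 4.15 = 28.97 m². Wetted perimeter P = b + 2y = 6.98 + 2×4.15 = 15.28 m.
Hydraulic radius R = A/P = 28.97/15.28 = 1.896 m.
V = (1/n) R^(2/3) √S = (1/0.035) × 1.896^(2/3) × √0.072 = 11.74 m/s. Hydraulic depth D_h = A/T = 28.97/6.98 = 4.15 m.
Froude number Fr = V/√(g·D_h) = 11.74/√(9.81×4.15) = 1.84, which is greater than 1, so the flow is supercritical.

supercritical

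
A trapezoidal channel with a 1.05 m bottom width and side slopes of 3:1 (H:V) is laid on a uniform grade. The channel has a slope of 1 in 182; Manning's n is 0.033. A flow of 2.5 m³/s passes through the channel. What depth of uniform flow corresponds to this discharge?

Manning's equation rearranged: A R^(2/3) = nQ / (1·√S) = 0.033 × 2.5 / (√0.005495) = 1.113.
Try y = 0.605 m: A R^(2/3) = 0.8698 — low.
Try y = 0.761 m: A R^(2/3) = 1.451 — high.
Try y = 0.676 m: A R^(2/3) = 1.112 — ≈ 1.113.

y_n = 0.676 m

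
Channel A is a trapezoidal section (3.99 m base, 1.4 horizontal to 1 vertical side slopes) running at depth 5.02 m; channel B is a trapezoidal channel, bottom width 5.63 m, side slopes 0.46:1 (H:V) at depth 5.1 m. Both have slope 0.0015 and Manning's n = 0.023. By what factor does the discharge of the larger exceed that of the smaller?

1.43

Channel A: With bottom width b = 3.99 m and side slope z = 1.4: A = (b + zy)y = (3.99 + 1.4×5.02)×5.02 = 55.31 m²; P = b + 2y√(1+z²) = 3.99 + 2×5.02×1.72 = 21.26 m. Hydraulic radius R = A/P = 55.31/21.26 = 2.601 m. Q_A = (1/0.023)·55.31·2.601^(2/3)·√0.0015 = 176.2 m³/s.
Channel B: With bottom width b = 5.63 m and side slope z = 0.46: A = (b + zy)y = (5.63 + 0.46×5.1)×5.1 = 40.68 m²; P = b + 2y√(1+z²) = 5.63 + 2×5.1×1.101 = 16.86 m. Hydraulic radius R = A/P = 40.68/16.86 = 2.413 m. Q_B = (1/0.023)·40.68·2.413^(2/3)·√0.0015 = 123.2 m³/s.
The larger discharge is 176.2 m³/s and the smaller is 123.2 m³/s; the ratio is 1.43.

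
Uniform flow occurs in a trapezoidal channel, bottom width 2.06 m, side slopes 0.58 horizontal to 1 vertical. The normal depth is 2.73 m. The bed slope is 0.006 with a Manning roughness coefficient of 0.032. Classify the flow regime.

With bottom width b = 2.06 m and side slope z = 0.58: A = (b + zy)y = (2.06 + 0.58×2.73)×2.73 = 9.946 m²; P = b + 2y√(1+z²) = 2.06 + 2×2.73×1.156 = 8.372 m.
Hydraulic radius R = A/P = 9.946/8.372 = 1.188 m.
V = (1/n) R^(2/3) √S = (1/0.032) × 1.188^(2/3) × √0.006 = 2.715 m/s. Hydraulic depth D_h = A/T = 9.946/5.227 = 1.903 m.
Froude number Fr = V/√(g·D_h) = 2.715/√(9.81×1.903) = 0.628, which is less than 1, so the flow is subcritical.

subcritical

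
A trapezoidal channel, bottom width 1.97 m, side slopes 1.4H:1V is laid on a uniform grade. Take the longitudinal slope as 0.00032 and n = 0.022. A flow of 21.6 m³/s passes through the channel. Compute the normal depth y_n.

Manning's equation rearranged: A R^(2/3) = nQ / (1·√S) = 0.022 × 21.6 / (√0.00032) = 26.56.
At y = 3.61 m: A R^(2/3) = 36.99 — over.
At y = 2.6 m: A R^(2/3) = 17.69 — short.
At y = 3.12 m: A R^(2/3) = 26.56 — ≈ 26.56.

y_n = 3.12 m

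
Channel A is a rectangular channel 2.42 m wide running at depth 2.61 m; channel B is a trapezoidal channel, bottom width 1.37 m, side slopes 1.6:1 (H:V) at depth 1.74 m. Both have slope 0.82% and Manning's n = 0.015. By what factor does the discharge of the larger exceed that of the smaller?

1.22

Channel A: Flow area A = b·y = 2.42 × 2.61 = 6.316 m². Wetted perimeter P = b + 2y = 2.42 + 2×2.61 = 7.64 m. Hydraulic radius R = A/P = 6.316/7.64 = 0.8267 m. Q_A = (1/0.015)·6.316·0.8267^(2/3)·√0.0082 = 33.59 m³/s.
Channel B: With bottom width b = 1.37 m and side slope z = 1.6: A = (b + zy)y = (1.37 + 1.6×1.74)×1.74 = 7.228 m²; P = b + 2y√(1+z²) = 1.37 + 2×1.74×1.887 = 7.936 m. Hydraulic radius R = A/P = 7.228/7.936 = 0.9108 m. Q_B = (1/0.015)·7.228·0.9108^(2/3)·√0.0082 = 41 m³/s.
The larger discharge is 41 m³/s and the smaller is 33.59 m³/s; the ratio is 1.22.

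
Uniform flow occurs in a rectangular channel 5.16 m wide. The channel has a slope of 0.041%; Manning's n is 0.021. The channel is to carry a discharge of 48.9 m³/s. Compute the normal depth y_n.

y_n = 6.52 m

Manning's equation rearranged: A R^(2/3) = nQ / (1·√S) = 0.021 × 48.9 / (√0.00041) = 50.71.
At y = 7.59 m: A R^(2/3) = 60.62 — high.
At y = 6.52 m: A R^(2/3) = 50.67 — close enough.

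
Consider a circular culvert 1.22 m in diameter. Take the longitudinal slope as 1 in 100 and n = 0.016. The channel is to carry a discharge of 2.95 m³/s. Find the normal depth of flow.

Manning's equation rearranged: A R^(2/3) = nQ / (1·√S) = 0.016 × 2.95 / (√0.01) = 0.472.
At y = 1.04 m: A R^(2/3) = 0.547 — high.
At y = 0.693 m: A R^(2/3) = 0.3267 — low.
At y = 0.897 m: A R^(2/3) = 0.4718 — ≈ 0.472.

y_n = 0.897 m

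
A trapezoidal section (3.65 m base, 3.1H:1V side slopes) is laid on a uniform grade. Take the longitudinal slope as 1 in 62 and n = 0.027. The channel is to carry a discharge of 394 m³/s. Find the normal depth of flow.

Manning's equation rearranged: A R^(2/3) = nQ / (1·√S) = 0.027 × 394 / (√0.01613) = 83.76.
Try y = 2.54 m: A R^(2/3) = 37.49 — short.
Try y = 4.5 m: A R^(2/3) = 142.1 — over.
Try y = 3.6 m: A R^(2/3) = 83.71 — ≈ 83.76.

y_n = 3.6 m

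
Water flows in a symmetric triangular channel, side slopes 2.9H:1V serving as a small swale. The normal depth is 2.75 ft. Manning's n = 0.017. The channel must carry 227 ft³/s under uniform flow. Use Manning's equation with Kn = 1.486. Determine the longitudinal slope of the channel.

S = 0.00988

For a triangular section with side slope z = 2.9: A = zy² = 2.9×2.75² = 21.93 ft²; P = 2y√(1+z²) = 2×2.75×3.068 = 16.87 ft.
Hydraulic radius R = A/P = 21.93/16.87 = 1.3 ft.
From Manning's equation, S = [nQ / (1.486 A R^(2/3))]² = [0.017 × 227 / (1.486 × 21.93 × 1.3^(2/3))]² = 0.00988.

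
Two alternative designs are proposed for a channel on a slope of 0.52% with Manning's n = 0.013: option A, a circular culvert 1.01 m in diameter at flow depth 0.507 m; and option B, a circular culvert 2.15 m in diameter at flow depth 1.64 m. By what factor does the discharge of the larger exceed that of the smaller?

Channel A: For a circular section of diameter D = 1.01 m at depth y = 0.507 m, the central angle is θ = 2 arccos(1 − 2y/D) = 3.15 rad. Then A = (D²/8)(θ − sin θ) = 0.4026 m² and P = Dθ/2 = 1.591 m. Hydraulic radius R = A/P = 0.4026/1.591 = 0.2531 m. Q_A = (1/0.013)·0.4026·0.2531^(2/3)·√0.0052 = 0.8937 m³/s.
Channel B: For a circular section of diameter D = 2.15 m at depth y = 1.64 m, the central angle is θ = 2 arccos(1 − 2y/D) = 4.248 rad. Then A = (D²/8)(θ − sin θ) = 2.971 m² and P = Dθ/2 = 4.567 m. Hydraulic radius R = A/P = 2.971/4.567 = 0.6506 m. Q_B = (1/0.013)·2.971·0.6506^(2/3)·√0.0052 = 12.38 m³/s.
The larger discharge is 12.38 m³/s and the smaller is 0.8937 m³/s; the ratio is 13.8.

13.8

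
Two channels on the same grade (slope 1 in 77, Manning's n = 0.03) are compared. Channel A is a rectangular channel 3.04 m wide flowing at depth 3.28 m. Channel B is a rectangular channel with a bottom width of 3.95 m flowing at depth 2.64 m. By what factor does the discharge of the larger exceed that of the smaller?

Channel A: Flow area A = b·y = 3.04 × 3.28 = 9.971 m². Wetted perimeter P = b + 2y = 3.04 + 2×3.28 = 9.6 m. Hydraulic radius R = A/P = 9.971/9.6 = 1.039 m. Q_A = (1/0.03)·9.971·1.039^(2/3)·√0.01299 = 38.85 m³/s.
Channel B: Flow area A = b·y = 3.95 × 2.64 = 10.43 m². Wetted perimeter P = b + 2y = 3.95 + 2×2.64 = 9.23 m. Hydraulic radius R = A/P = 10.43/9.23 = 1.13 m. Q_B = (1/0.03)·10.43·1.13^(2/3)·√0.01299 = 42.97 m³/s.
The larger discharge is 42.97 m³/s and the smaller is 38.85 m³/s; the ratio is 1.11.

1.11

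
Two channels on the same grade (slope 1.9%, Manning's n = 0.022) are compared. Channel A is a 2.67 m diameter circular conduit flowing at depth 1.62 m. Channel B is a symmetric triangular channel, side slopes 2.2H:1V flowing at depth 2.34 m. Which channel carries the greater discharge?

Channel A: For a circular section of diameter D = 2.67 m at depth y = 1.62 m, the central angle is θ = 2 arccos(1 − 2y/D) = 3.572 rad. Then A = (D²/8)(θ − sin θ) = 3.555 m² and P = Dθ/2 = 4.768 m. Hydraulic radius R = A/P = 3.555/4.768 = 0.7455 m. Q_A = (1/0.022)·3.555·0.7455^(2/3)·√0.019 = 18.31 m³/s.
Channel B: For a triangular section with side slope z = 2.2: A = zy² = 2.2×2.34² = 12.05 m²; P = 2y√(1+z²) = 2×2.34×2.417 = 11.31 m. Hydraulic radius R = A/P = 12.05/11.31 = 1.065 m. Q_B = (1/0.022)·12.05·1.065^(2/3)·√0.019 = 78.72 m³/s.
Q_A = 18.31 m³/s vs Q_B = 78.72 m³/s, so channel B carries more.

channel B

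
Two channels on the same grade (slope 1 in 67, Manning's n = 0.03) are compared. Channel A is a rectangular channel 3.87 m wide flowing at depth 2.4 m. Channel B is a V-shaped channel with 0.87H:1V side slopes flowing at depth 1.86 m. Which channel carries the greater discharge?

channel A

Channel A: Flow area A = b·y = 3.87 × 2.4 = 9.288 m². Wetted perimeter P = b + 2y = 3.87 + 2×2.4 = 8.67 m. Hydraulic radius R = A/P = 9.288/8.67 = 1.071 m. Q_A = (1/0.03)·9.288·1.071^(2/3)·√0.01493 = 39.6 m³/s.
Channel B: For a triangular section with side slope z = 0.87: A = zy² = 0.87×1.86² = 3.01 m²; P = 2y√(1+z²) = 2×1.86×1.325 = 4.931 m. Hydraulic radius R = A/P = 3.01/4.931 = 0.6104 m. Q_B = (1/0.03)·3.01·0.6104^(2/3)·√0.01493 = 8.82 m³/s.
Q_A = 39.6 m³/s vs Q_B = 8.82 m³/s, so channel A carries more.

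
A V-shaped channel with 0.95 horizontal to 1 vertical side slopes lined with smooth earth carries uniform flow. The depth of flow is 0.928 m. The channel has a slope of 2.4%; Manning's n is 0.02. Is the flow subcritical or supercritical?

supercritical

For a triangular section with side slope z = 0.95: A = zy² = 0.95×0.928² = 0.8181 m²; P = 2y√(1+z²) = 2×0.928×1.379 = 2.56 m.
Hydraulic radius R = A/P = 0.8181/2.56 = 0.3196 m.
V = (1/n) R^(2/3) √S = (1/0.02) × 0.3196^(2/3) × √0.024 = 3.621 m/s. Hydraulic depth D_h = A/T = 0.8181/1.763 = 0.464 m.
Froude number Fr = V/√(g·D_h) = 3.621/√(9.81×0.464) = 1.7, which is greater than 1, so the flow is supercritical.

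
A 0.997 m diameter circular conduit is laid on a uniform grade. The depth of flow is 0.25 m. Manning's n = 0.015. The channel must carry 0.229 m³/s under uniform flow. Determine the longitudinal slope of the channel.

For a circular section of diameter D = 0.997 m at depth y = 0.25 m, the central angle is θ = 2 arccos(1 − 2y/D) = 2.098 rad. Then A = (D²/8)(θ − sin θ) = 0.1533 m² and P = Dθ/2 = 1.046 m.
Hydraulic radius R = A/P = 0.1533/1.046 = 0.1466 m.
From Manning's equation, S = [nQ / (1 A R^(2/3))]² = [0.015 × 0.229 / (1 × 0.1533 × 0.1466^(2/3))]² = 0.0065.

S = 0.0065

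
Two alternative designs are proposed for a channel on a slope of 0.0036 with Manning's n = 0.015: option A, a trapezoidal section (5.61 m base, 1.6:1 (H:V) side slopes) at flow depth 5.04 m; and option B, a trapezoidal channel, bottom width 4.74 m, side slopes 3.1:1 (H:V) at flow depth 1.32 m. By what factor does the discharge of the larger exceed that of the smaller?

Channel A: With bottom width b = 5.61 m and side slope z = 1.6: A = (b + zy)y = (5.61 + 1.6×5.04)×5.04 = 68.92 m²; P = b + 2y√(1+z²) = 5.61 + 2×5.04×1.887 = 24.63 m. Hydraulic radius R = A/P = 68.92/24.63 = 2.798 m. Q_A = (1/0.015)·68.92·2.798^(2/3)·√0.0036 = 547.4 m³/s.
Channel B: With bottom width b = 4.74 m and side slope z = 3.1: A = (b + zy)y = (4.74 + 3.1×1.32)×1.32 = 11.66 m²; P = b + 2y√(1+z²) = 4.74 + 2×1.32×3.257 = 13.34 m. Hydraulic radius R = A/P = 11.66/13.34 = 0.874 m. Q_B = (1/0.015)·11.66·0.874^(2/3)·√0.0036 = 42.63 m³/s.
The larger discharge is 547.4 m³/s and the smaller is 42.63 m³/s; the ratio is 12.8.

12.8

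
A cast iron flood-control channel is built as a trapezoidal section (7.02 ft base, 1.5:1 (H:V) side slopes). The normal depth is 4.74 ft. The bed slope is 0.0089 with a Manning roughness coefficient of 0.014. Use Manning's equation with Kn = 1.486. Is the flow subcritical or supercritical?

With bottom width b = 7.02 ft and side slope z = 1.5: A = (b + zy)y = (7.02 + 1.5×4.74)×4.74 = 66.98 ft²; P = b + 2y√(1+z²) = 7.02 + 2×4.74×1.803 = 24.11 ft.
Hydraulic radius R = A/P = 66.98/24.11 = 2.778 ft.
V = (1.486/n) R^(2/3) √S = (1.486/0.014) × 2.778^(2/3) × √0.0089 = 19.79 ft/s. Hydraulic depth D_h = A/T = 66.98/21.24 = 3.153 ft.
Froude number Fr = V/√(g·D_h) = 19.79/√(32.2×3.153) = 1.96, which is greater than 1, so the flow is supercritical.

supercritical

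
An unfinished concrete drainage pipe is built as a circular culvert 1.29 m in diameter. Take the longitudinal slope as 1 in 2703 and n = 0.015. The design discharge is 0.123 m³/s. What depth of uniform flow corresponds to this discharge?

Manning's equation rearranged: A R^(2/3) = nQ / (1·√S) = 0.015 × 0.123 / (√0.00037) = 0.09592.
Trying y = 0.276 m: A R^(2/3) = 0.06168 — too small.
Trying y = 0.422 m: A R^(2/3) = 0.1422 — too large.
Trying y = 0.345 m: A R^(2/3) = 0.09619 — ≈ 0.09592.

y_n = 0.345 m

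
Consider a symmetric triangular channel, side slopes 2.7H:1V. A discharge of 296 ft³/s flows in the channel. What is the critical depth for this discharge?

y_c = 3.75 ft

At critical depth, Q² T / (g A³) = 1, i.e. A³/T = Q²/g = 296²/32.2 = 2721.
At y = 4.3 ft: A³/T = 5358 — over.
At y = 2.65 ft: A³/T = 476.4 — short.
At y = 3.75 ft: A³/T = 2703 — matches.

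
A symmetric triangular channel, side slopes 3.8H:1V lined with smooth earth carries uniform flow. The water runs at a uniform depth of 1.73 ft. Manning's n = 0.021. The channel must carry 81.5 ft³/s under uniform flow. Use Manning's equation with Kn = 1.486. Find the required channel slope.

S = 0.013

For a triangular section with side slope z = 3.8: A = zy² = 3.8×1.73² = 11.37 ft²; P = 2y√(1+z²) = 2×1.73×3.929 = 13.6 ft.
Hydraulic radius R = A/P = 11.37/13.6 = 0.8365 ft.
From Manning's equation, S = [nQ / (1.486 A R^(2/3))]² = [0.021 × 81.5 / (1.486 × 11.37 × 0.8365^(2/3))]² = 0.013.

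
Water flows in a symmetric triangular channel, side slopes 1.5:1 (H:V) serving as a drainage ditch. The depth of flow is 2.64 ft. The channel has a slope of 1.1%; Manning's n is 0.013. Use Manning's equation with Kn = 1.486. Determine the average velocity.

V = 12.8 ft/s

For a triangular section with side slope z = 1.5: A = zy² = 1.5×2.64² = 10.45 ft²; P = 2y√(1+z²) = 2×2.64×1.803 = 9.519 ft.
Hydraulic radius R = A/P = 10.45/9.519 = 1.098 ft.
From Manning's equation, V = (1.486/n) R^(2/3) S^(1/2) = (1.486/0.013) × 1.098^(2/3) × 0.011^(1/2) = 12.8 ft/s.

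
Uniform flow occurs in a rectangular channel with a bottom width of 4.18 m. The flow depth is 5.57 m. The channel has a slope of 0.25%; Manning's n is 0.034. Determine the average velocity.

Flow area A = b·y = 4.18 × 5.57 = 23.28 m². Wetted perimeter P = b + 2y = 4.18 + 2×5.57 = 15.32 m.
Hydraulic radius R = A/P = 23.28/15.32 = 1.52 m.
From Manning's equation, V = (1/n) R^(2/3) S^(1/2) = (1/0.034) × 1.52^(2/3) × 0.0025^(1/2) = 1.94 m/s.

V = 1.94 m/s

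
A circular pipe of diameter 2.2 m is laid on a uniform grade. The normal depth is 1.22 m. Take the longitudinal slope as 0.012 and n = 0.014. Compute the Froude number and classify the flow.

For a circular section of diameter D = 2.2 m at depth y = 1.22 m, the central angle is θ = 2 arccos(1 − 2y/D) = 3.36 rad. Then A = (D²/8)(θ − sin θ) = 2.164 m² and P = Dθ/2 = 3.696 m.
Hydraulic radius R = A/P = 2.164/3.696 = 0.5855 m.
V = (1/n) R^(2/3) √S = (1/0.014) × 0.5855^(2/3) × √0.012 = 5.476 m/s. Hydraulic depth D_h = A/T = 2.164/2.187 = 0.9896 m.
Froude number Fr = V/√(g·D_h) = 5.476/√(9.81×0.9896) = 1.76, which is greater than 1, so the flow is supercritical.

supercritical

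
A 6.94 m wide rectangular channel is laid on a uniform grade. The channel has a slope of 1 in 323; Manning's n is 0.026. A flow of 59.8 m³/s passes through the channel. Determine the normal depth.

y_n = 2.95 m

Manning's equation rearranged: A R^(2/3) = nQ / (1·√S) = 0.026 × 59.8 / (√0.003096) = 27.94.
At y = 2.22 m: A R^(2/3) = 18.85 — short.
At y = 2.95 m: A R^(2/3) = 27.94 — close enough.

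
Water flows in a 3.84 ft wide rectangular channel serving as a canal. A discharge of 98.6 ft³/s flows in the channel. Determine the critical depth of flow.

For a rectangular channel, critical depth y_c = (q²/g)^(1/3) where q = Q/b = 98.6/3.84 = 25.68 ft²/s.
So y_c = (25.68²/32.2)^(1/3) = 2.74 ft.

y_c = 2.74 ft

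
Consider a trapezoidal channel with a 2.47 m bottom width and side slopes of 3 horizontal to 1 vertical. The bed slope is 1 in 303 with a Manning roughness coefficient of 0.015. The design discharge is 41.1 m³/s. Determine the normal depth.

y_n = 1.58 m

Manning's equation rearranged: A R^(2/3) = nQ / (1·√S) = 0.015 × 41.1 / (√0.0033) = 10.73.
At y = 1.23 m: A R^(2/3) = 6.195 — short.
At y = 1.74 m: A R^(2/3) = 13.32 — over.
At y = 1.58 m: A R^(2/3) = 10.73 — ≈ 10.73.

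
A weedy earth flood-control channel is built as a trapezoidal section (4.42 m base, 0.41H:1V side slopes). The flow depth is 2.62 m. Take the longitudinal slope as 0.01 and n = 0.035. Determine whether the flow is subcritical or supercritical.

With bottom width b = 4.42 m and side slope z = 0.41: A = (b + zy)y = (4.42 + 0.41×2.62)×2.62 = 14.39 m²; P = b + 2y√(1+z²) = 4.42 + 2×2.62×1.081 = 10.08 m.
Hydraulic radius R = A/P = 14.39/10.08 = 1.428 m.
V = (1/n) R^(2/3) √S = (1/0.035) × 1.428^(2/3) × √0.01 = 3.622 m/s. Hydraulic depth D_h = A/T = 14.39/6.568 = 2.192 m.
Froude number Fr = V/√(g·D_h) = 3.622/√(9.81×2.192) = 0.781, which is less than 1, so the flow is subcritical.

subcritical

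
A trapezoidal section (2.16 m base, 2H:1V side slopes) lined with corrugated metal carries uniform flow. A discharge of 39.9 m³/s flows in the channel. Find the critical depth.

At critical depth, Q² T / (g A³) = 1, i.e. A³/T = Q²/g = 39.9²/9.81 = 162.3.
Try y = 2.17 m: A³/T = 258.9 — high.
Try y = 1.94 m: A³/T = 162.2 — matches.

y_c = 1.94 m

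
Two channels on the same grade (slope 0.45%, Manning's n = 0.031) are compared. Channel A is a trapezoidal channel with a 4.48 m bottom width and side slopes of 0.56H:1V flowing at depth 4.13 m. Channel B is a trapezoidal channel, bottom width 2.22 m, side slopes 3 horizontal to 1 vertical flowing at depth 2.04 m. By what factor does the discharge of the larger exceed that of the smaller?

2.43

Channel A: With bottom width b = 4.48 m and side slope z = 0.56: A = (b + zy)y = (4.48 + 0.56×4.13)×4.13 = 28.05 m²; P = b + 2y√(1+z²) = 4.48 + 2×4.13×1.146 = 13.95 m. Hydraulic radius R = A/P = 28.05/13.95 = 2.011 m. Q_A = (1/0.031)·28.05·2.011^(2/3)·√0.0045 = 96.74 m³/s.
Channel B: With bottom width b = 2.22 m and side slope z = 3: A = (b + zy)y = (2.22 + 3×2.04)×2.04 = 17.01 m²; P = b + 2y√(1+z²) = 2.22 + 2×2.04×3.162 = 15.12 m. Hydraulic radius R = A/P = 17.01/15.12 = 1.125 m. Q_B = (1/0.031)·17.01·1.125^(2/3)·√0.0045 = 39.83 m³/s.
The larger discharge is 96.74 m³/s and the smaller is 39.83 m³/s; the ratio is 2.43.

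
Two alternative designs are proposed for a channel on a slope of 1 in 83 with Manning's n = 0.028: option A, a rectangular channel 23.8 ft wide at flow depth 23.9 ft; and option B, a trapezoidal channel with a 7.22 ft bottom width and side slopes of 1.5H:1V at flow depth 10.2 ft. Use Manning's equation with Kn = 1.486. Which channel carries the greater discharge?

Channel A: Flow area A = b·y = 23.8 × 23.9 = 568.8 ft². Wetted perimeter P = b + 2y = 23.8 + 2×23.9 = 71.6 ft. Hydraulic radius R = A/P = 568.8/71.6 = 7.944 ft. Q_A = (1.486/0.028)·568.8·7.944^(2/3)·√0.01205 = 13190 ft³/s.
Channel B: With bottom width b = 7.22 ft and side slope z = 1.5: A = (b + zy)y = (7.22 + 1.5×10.2)×10.2 = 229.7 ft²; P = b + 2y√(1+z²) = 7.22 + 2×10.2×1.803 = 44 ft. Hydraulic radius R = A/P = 229.7/44 = 5.221 ft. Q_B = (1.486/0.028)·229.7·5.221^(2/3)·√0.01205 = 4027 ft³/s.
Q_A = 13190 ft³/s vs Q_B = 4027 ft³/s, so channel A carries more.

channel A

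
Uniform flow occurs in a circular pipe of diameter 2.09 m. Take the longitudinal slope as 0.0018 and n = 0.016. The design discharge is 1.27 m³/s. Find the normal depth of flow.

Manning's equation rearranged: A R^(2/3) = nQ / (1·√S) = 0.016 × 1.27 / (√0.0018) = 0.4789.
Trying y = 0.717 m: A R^(2/3) = 0.5635 — too large.
Trying y = 0.658 m: A R^(2/3) = 0.4784 — matches.

y_n = 0.658 m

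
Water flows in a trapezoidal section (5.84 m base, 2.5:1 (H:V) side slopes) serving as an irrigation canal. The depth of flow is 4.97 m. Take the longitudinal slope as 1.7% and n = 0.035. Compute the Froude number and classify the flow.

supercritical

With bottom width b = 5.84 m and side slope z = 2.5: A = (b + zy)y = (5.84 + 2.5×4.97)×4.97 = 90.78 m²; P = b + 2y√(1+z²) = 5.84 + 2×4.97×2.693 = 32.6 m.
Hydraulic radius R = A/P = 90.78/32.6 = 2.784 m.
V = (1/n) R^(2/3) √S = (1/0.035) × 2.784^(2/3) × √0.017 = 7.373 m/s. Hydraulic depth D_h = A/T = 90.78/30.69 = 2.958 m.
Froude number Fr = V/√(g·D_h) = 7.373/√(9.81×2.958) = 1.37, which is greater than 1, so the flow is supercritical.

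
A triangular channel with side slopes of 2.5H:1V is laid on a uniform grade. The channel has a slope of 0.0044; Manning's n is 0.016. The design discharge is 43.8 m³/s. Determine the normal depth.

y_n = 2.08 m

Manning's equation rearranged: A R^(2/3) = nQ / (1·√S) = 0.016 × 43.8 / (√0.0044) = 10.56.
At y = 2.62 m: A R^(2/3) = 19.55 — over.
At y = 1.73 m: A R^(2/3) = 6.465 — short.
At y = 2.08 m: A R^(2/3) = 10.57 — ≈ 10.56.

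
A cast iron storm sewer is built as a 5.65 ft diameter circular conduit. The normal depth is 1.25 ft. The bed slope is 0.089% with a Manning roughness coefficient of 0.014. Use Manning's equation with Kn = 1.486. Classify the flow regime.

For a circular section of diameter D = 5.65 ft at depth y = 1.25 ft, the central angle is θ = 2 arccos(1 − 2y/D) = 1.959 rad. Then A = (D²/8)(θ − sin θ) = 4.123 ft² and P = Dθ/2 = 5.534 ft.
Hydraulic radius R = A/P = 4.123/5.534 = 0.745 ft.
V = (1.486/n) R^(2/3) √S = (1.486/0.014) × 0.745^(2/3) × √0.00089 = 2.602 ft/s. Hydraulic depth D_h = A/T = 4.123/4.69 = 0.8789 ft.
Froude number Fr = V/√(g·D_h) = 2.602/√(32.2×0.8789) = 0.489, which is less than 1, so the flow is subcritical.

subcritical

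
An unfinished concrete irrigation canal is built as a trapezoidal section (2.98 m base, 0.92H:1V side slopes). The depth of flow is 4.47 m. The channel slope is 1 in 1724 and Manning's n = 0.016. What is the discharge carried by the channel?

With bottom width b = 2.98 m and side slope z = 0.92: A = (b + zy)y = (2.98 + 0.92×4.47)×4.47 = 31.7 m²; P = b + 2y√(1+z²) = 2.98 + 2×4.47×1.359 = 15.13 m.
Hydraulic radius R = A/P = 31.7/15.13 = 2.096 m.
Manning's equation: Q = (1/n) A R^(2/3) S^(1/2) = (1/0.016) × 31.7 × 2.096^(2/3) × 0.00058^(1/2) = 78.1 m³/s.

Q = 78.1 m³/s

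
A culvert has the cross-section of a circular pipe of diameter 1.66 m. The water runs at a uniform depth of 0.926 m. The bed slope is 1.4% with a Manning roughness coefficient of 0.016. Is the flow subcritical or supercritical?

supercritical

For a circular section of diameter D = 1.66 m at depth y = 0.926 m, the central angle is θ = 2 arccos(1 − 2y/D) = 3.373 rad. Then A = (D²/8)(θ − sin θ) = 1.241 m² and P = Dθ/2 = 2.8 m.
Hydraulic radius R = A/P = 1.241/2.8 = 0.4433 m.
V = (1/n) R^(2/3) √S = (1/0.016) × 0.4433^(2/3) × √0.014 = 4.299 m/s. Hydraulic depth D_h = A/T = 1.241/1.649 = 0.7527 m.
Froude number Fr = V/√(g·D_h) = 4.299/√(9.81×0.7527) = 1.58, which is greater than 1, so the flow is supercritical.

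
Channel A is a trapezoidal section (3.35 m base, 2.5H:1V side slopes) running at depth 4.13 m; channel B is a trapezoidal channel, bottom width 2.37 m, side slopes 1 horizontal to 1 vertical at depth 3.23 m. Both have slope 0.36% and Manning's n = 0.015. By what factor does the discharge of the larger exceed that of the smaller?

Channel A: With bottom width b = 3.35 m and side slope z = 2.5: A = (b + zy)y = (3.35 + 2.5×4.13)×4.13 = 56.48 m²; P = b + 2y√(1+z²) = 3.35 + 2×4.13×2.693 = 25.59 m. Hydraulic radius R = A/P = 56.48/25.59 = 2.207 m. Q_A = (1/0.015)·56.48·2.207^(2/3)·√0.0036 = 382.9 m³/s.
Channel B: With bottom width b = 2.37 m and side slope z = 1: A = (b + zy)y = (2.37 + 1×3.23)×3.23 = 18.09 m²; P = b + 2y√(1+z²) = 2.37 + 2×3.23×1.414 = 11.51 m. Hydraulic radius R = A/P = 18.09/11.51 = 1.572 m. Q_B = (1/0.015)·18.09·1.572^(2/3)·√0.0036 = 97.82 m³/s.
The larger discharge is 382.9 m³/s and the smaller is 97.82 m³/s; the ratio is 3.91.

3.91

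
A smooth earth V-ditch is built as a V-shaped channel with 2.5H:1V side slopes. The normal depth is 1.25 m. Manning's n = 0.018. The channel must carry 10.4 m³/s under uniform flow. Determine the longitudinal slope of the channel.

S = 0.00474

For a triangular section with side slope z = 2.5: A = zy² = 2.5×1.25² = 3.906 m²; P = 2y√(1+z²) = 2×1.25×2.693 = 6.731 m.
Hydraulic radius R = A/P = 3.906/6.731 = 0.5803 m.
From Manning's equation, S = [nQ / (1 A R^(2/3))]² = [0.018 × 10.4 / (1 × 3.906 × 0.5803^(2/3))]² = 0.00474.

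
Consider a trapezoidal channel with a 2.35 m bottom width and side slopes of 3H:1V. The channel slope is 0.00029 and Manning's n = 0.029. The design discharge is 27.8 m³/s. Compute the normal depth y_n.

y_n = 3.02 m

Manning's equation rearranged: A R^(2/3) = nQ / (1·√S) = 0.029 × 27.8 / (√0.00029) = 47.34.
At y = 2.19 m: A R^(2/3) = 22.13 — short.
At y = 3.7 m: A R^(2/3) = 77.21 — over.
At y = 3.02 m: A R^(2/3) = 47.26 — ≈ 47.34.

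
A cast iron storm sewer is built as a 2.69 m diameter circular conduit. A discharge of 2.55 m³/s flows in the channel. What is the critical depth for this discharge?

At critical depth, Q² T / (g A³) = 1, i.e. A³/T = Q²/g = 2.55²/9.81 = 0.6628.
At y = 0.532 m: A³/T = 0.2356 — short.
At y = 0.877 m: A³/T = 1.65 — over.
At y = 0.693 m: A³/T = 0.6618 — ≈ 0.6628.

y_c = 0.693 m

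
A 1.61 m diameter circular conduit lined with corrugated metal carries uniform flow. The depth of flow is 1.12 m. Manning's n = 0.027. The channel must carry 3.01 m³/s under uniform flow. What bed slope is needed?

For a circular section of diameter D = 1.61 m at depth y = 1.12 m, the central angle is θ = 2 arccos(1 − 2y/D) = 3.946 rad. Then A = (D²/8)(θ − sin θ) = 1.512 m² and P = Dθ/2 = 3.176 m.
Hydraulic radius R = A/P = 1.512/3.176 = 0.476 m.
From Manning's equation, S = [nQ / (1 A R^(2/3))]² = [0.027 × 3.01 / (1 × 1.512 × 0.476^(2/3))]² = 0.00778.

S = 0.00778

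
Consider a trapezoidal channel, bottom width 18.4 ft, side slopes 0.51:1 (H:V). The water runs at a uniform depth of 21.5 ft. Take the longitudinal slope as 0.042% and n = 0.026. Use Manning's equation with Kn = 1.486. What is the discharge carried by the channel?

With bottom width b = 18.4 ft and side slope z = 0.51: A = (b + zy)y = (18.4 + 0.51×21.5)×21.5 = 631.3 ft²; P = b + 2y√(1+z²) = 18.4 + 2×21.5×1.123 = 66.67 ft.
Hydraulic radius R = A/P = 631.3/66.67 = 9.47 ft.
Manning's equation: Q = (1.486/n) A R^(2/3) S^(1/2) = (1.486/0.026) × 631.3 × 9.47^(2/3) × 0.00042^(1/2) = 3310 ft³/s.

Q = 3310 ft³/s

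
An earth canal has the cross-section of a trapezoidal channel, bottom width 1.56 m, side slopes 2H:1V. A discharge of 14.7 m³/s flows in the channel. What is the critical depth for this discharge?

At critical depth, Q² T / (g A³) = 1, i.e. A³/T = Q²/g = 14.7²/9.81 = 22.03.
Trying y = 1.03 m: A³/T = 9.126 — short.
Trying y = 1.43 m: A³/T = 34.69 — over.
Trying y = 1.28 m: A³/T = 21.96 — ≈ 22.03.

y_c = 1.28 m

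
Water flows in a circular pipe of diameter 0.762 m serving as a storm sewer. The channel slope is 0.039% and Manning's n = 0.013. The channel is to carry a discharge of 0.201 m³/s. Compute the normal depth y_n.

Manning's equation rearranged: A R^(2/3) = nQ / (1·√S) = 0.013 × 0.201 / (√0.00039) = 0.1323.
Trying y = 0.61 m: A R^(2/3) = 0.1477 — over.
Trying y = 0.406 m: A R^(2/3) = 0.08396 — short.
Trying y = 0.553 m: A R^(2/3) = 0.1323 — ≈ 0.1323.

y_n = 0.553 m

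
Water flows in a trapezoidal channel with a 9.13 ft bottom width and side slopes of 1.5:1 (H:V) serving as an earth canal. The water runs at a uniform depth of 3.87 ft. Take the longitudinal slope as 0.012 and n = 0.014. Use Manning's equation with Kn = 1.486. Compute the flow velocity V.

V = 21.4 ft/s

With bottom width b = 9.13 ft and side slope z = 1.5: A = (b + zy)y = (9.13 + 1.5×3.87)×3.87 = 57.8 ft²; P = b + 2y√(1+z²) = 9.13 + 2×3.87×1.803 = 23.08 ft.
Hydraulic radius R = A/P = 57.8/23.08 = 2.504 ft.
From Manning's equation, V = (1.486/n) R^(2/3) S^(1/2) = (1.486/0.014) × 2.504^(2/3) × 0.012^(1/2) = 21.4 ft/s.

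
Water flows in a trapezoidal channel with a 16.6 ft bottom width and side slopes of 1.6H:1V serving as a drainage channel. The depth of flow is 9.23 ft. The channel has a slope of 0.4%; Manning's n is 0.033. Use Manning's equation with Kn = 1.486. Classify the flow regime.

subcritical

With bottom width b = 16.6 ft and side slope z = 1.6: A = (b + zy)y = (16.6 + 1.6×9.23)×9.23 = 289.5 ft²; P = b + 2y√(1+z²) = 16.6 + 2×9.23×1.887 = 51.43 ft.
Hydraulic radius R = A/P = 289.5/51.43 = 5.63 ft.
V = (1.486/n) R^(2/3) √S = (1.486/0.033) × 5.63^(2/3) × √0.004 = 9.013 ft/s. Hydraulic depth D_h = A/T = 289.5/46.14 = 6.276 ft.
Froude number Fr = V/√(g·D_h) = 9.013/√(32.2×6.276) = 0.634, which is less than 1, so the flow is subcritical.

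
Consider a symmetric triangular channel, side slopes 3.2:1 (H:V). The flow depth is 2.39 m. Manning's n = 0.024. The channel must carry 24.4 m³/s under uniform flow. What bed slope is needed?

S = 0.000861

For a triangular section with side slope z = 3.2: A = zy² = 3.2×2.39² = 18.28 m²; P = 2y√(1+z²) = 2×2.39×3.353 = 16.03 m.
Hydraulic radius R = A/P = 18.28/16.03 = 1.141 m.
From Manning's equation, S = [nQ / (1 A R^(2/3))]² = [0.024 × 24.4 / (1 × 18.28 × 1.141^(2/3))]² = 0.000861.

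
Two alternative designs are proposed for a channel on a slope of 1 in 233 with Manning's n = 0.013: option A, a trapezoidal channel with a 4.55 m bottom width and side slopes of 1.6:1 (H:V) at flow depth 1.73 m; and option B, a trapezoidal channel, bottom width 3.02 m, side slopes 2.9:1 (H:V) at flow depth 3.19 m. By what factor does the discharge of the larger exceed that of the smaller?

4.08

Channel A: With bottom width b = 4.55 m and side slope z = 1.6: A = (b + zy)y = (4.55 + 1.6×1.73)×1.73 = 12.66 m²; P = b + 2y√(1+z²) = 4.55 + 2×1.73×1.887 = 11.08 m. Hydraulic radius R = A/P = 12.66/11.08 = 1.143 m. Q_A = (1/0.013)·12.66·1.143^(2/3)·√0.004292 = 69.74 m³/s.
Channel B: With bottom width b = 3.02 m and side slope z = 2.9: A = (b + zy)y = (3.02 + 2.9×3.19)×3.19 = 39.14 m²; P = b + 2y√(1+z²) = 3.02 + 2×3.19×3.068 = 22.59 m. Hydraulic radius R = A/P = 39.14/22.59 = 1.733 m. Q_B = (1/0.013)·39.14·1.733^(2/3)·√0.004292 = 284.6 m³/s.
The larger discharge is 284.6 m³/s and the smaller is 69.74 m³/s; the ratio is 4.08.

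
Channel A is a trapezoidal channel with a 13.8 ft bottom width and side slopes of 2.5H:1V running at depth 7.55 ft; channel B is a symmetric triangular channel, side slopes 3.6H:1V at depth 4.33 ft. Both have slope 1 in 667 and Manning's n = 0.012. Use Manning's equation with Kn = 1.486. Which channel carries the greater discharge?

Channel A: With bottom width b = 13.8 ft and side slope z = 2.5: A = (b + zy)y = (13.8 + 2.5×7.55)×7.55 = 246.7 ft²; P = b + 2y√(1+z²) = 13.8 + 2×7.55×2.693 = 54.46 ft. Hydraulic radius R = A/P = 246.7/54.46 = 4.53 ft. Q_A = (1.486/0.012)·246.7·4.53^(2/3)·√0.001499 = 3238 ft³/s.
Channel B: For a triangular section with side slope z = 3.6: A = zy² = 3.6×4.33² = 67.5 ft²; P = 2y√(1+z²) = 2×4.33×3.736 = 32.36 ft. Hydraulic radius R = A/P = 67.5/32.36 = 2.086 ft. Q_B = (1.486/0.012)·67.5·2.086^(2/3)·√0.001499 = 528.4 ft³/s.
Q_A = 3238 ft³/s vs Q_B = 528.4 ft³/s, so channel A carries more.

channel A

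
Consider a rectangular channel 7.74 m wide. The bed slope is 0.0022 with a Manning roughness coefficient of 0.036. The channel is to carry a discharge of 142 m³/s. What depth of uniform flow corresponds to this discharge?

y_n = 7.53 m

Manning's equation rearranged: A R^(2/3) = nQ / (1·√S) = 0.036 × 142 / (√0.0022) = 109.
At y = 8.32 m: A R^(2/3) = 123.1 — high.
At y = 5.98 m: A R^(2/3) = 81.8 — low.
At y = 7.53 m: A R^(2/3) = 109 — ≈ 109.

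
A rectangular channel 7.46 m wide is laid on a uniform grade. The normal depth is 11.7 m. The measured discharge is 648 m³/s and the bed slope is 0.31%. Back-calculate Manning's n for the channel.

Flow area A = b·y = 7.46 × 11.7 = 87.28 m². Wetted perimeter P = b + 2y = 7.46 + 2×11.7 = 30.86 m.
Hydraulic radius R = A/P = 87.28/30.86 = 2.828 m.
Rearranging Manning's equation: n = (1/Q) A R^(2/3) S^(1/2) = (1/648) × 87.28 × 2.828^(2/3) × √0.0031 = 0.015.

n = 0.015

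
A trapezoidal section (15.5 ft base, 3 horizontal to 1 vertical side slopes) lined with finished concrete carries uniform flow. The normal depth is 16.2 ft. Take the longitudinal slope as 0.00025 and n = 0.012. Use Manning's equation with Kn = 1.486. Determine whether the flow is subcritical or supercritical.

With bottom width b = 15.5 ft and side slope z = 3: A = (b + zy)y = (15.5 + 3×16.2)×16.2 = 1038 ft²; P = b + 2y√(1+z²) = 15.5 + 2×16.2×3.162 = 118 ft.
Hydraulic radius R = A/P = 1038/118 = 8.803 ft.
V = (1.486/n) R^(2/3) √S = (1.486/0.012) × 8.803^(2/3) × √0.00025 = 8.348 ft/s. Hydraulic depth D_h = A/T = 1038/112.7 = 9.214 ft.
Froude number Fr = V/√(g·D_h) = 8.348/√(32.2×9.214) = 0.485, which is less than 1, so the flow is subcritical.

subcritical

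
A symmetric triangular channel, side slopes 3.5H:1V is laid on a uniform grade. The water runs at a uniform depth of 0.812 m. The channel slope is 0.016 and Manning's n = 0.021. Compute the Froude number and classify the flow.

For a triangular section with side slope z = 3.5: A = zy² = 3.5×0.812² = 2.308 m²; P = 2y√(1+z²) = 2×0.812×3.64 = 5.911 m.
Hydraulic radius R = A/P = 2.308/5.911 = 0.3904 m.
V = (1/n) R^(2/3) √S = (1/0.021) × 0.3904^(2/3) × √0.016 = 3.217 m/s. Hydraulic depth D_h = A/T = 2.308/5.684 = 0.406 m.
Froude number Fr = V/√(g·D_h) = 3.217/√(9.81×0.406) = 1.61, which is greater than 1, so the flow is supercritical.

supercritical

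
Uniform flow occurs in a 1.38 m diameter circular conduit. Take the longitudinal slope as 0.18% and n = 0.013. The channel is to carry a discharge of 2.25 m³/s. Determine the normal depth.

Manning's equation rearranged: A R^(2/3) = nQ / (1·√S) = 0.013 × 2.25 / (√0.0018) = 0.6894.
At y = 1.28 m: A R^(2/3) = 0.7908 — over.
At y = 1.06 m: A R^(2/3) = 0.6893 — close enough.

y_n = 1.06 m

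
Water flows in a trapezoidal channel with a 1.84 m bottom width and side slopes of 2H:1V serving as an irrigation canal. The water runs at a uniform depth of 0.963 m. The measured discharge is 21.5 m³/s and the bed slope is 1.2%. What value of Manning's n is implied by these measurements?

n = 0.013

With bottom width b = 1.84 m and side slope z = 2: A = (b + zy)y = (1.84 + 2×0.963)×0.963 = 3.627 m²; P = b + 2y√(1+z²) = 1.84 + 2×0.963×2.236 = 6.147 m.
Hydraulic radius R = A/P = 3.627/6.147 = 0.59 m.
Rearranging Manning's equation: n = (1/Q) A R^(2/3) S^(1/2) = (1/21.5) × 3.627 × 0.59^(2/3) × √0.012 = 0.013.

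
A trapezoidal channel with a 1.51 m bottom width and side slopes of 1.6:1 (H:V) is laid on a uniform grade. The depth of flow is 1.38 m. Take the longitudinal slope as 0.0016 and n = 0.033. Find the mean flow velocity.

V = 1.01 m/s

With bottom width b = 1.51 m and side slope z = 1.6: A = (b + zy)y = (1.51 + 1.6×1.38)×1.38 = 5.131 m²; P = b + 2y√(1+z²) = 1.51 + 2×1.38×1.887 = 6.718 m.
Hydraulic radius R = A/P = 5.131/6.718 = 0.7638 m.
From Manning's equation, V = (1/n) R^(2/3) S^(1/2) = (1/0.033) × 0.7638^(2/3) × 0.0016^(1/2) = 1.01 m/s.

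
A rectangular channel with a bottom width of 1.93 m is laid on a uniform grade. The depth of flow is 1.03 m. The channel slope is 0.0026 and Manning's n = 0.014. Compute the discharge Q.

Flow area A = b·y = 1.93 × 1.03 = 1.988 m². Wetted perimeter P = b + 2y = 1.93 + 2×1.03 = 3.99 m.
Hydraulic radius R = A/P = 1.988/3.99 = 0.4982 m.
Manning's equation: Q = (1/n) A R^(2/3) S^(1/2) = (1/0.014) × 1.988 × 0.4982^(2/3) × 0.0026^(1/2) = 4.55 m³/s.

Q = 4.55 m³/s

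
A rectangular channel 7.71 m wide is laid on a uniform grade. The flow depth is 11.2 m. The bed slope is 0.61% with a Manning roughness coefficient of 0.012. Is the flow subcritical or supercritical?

supercritical

Flow area A = b·y = 7.71 × 11.2 = 86.35 m². Wetted perimeter P = b + 2y = 7.71 + 2×11.2 = 30.11 m.
Hydraulic radius R = A/P = 86.35/30.11 = 2.868 m.
V = (1/n) R^(2/3) √S = (1/0.012) × 2.868^(2/3) × √0.0061 = 13.14 m/s. Hydraulic depth D_h = A/T = 86.35/7.71 = 11.2 m.
Froude number Fr = V/√(g·D_h) = 13.14/√(9.81×11.2) = 1.25, which is greater than 1, so the flow is supercritical.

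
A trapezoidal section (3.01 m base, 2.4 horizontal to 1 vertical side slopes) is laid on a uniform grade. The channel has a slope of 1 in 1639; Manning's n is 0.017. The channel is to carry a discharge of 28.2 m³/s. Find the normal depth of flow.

Manning's equation rearranged: A R^(2/3) = nQ / (1·√S) = 0.017 × 28.2 / (√0.0006101) = 19.41.
Try y = 2.52 m: A R^(2/3) = 28.79 — too large.
Try y = 1.61 m: A R^(2/3) = 10.86 — too small.
Try y = 2.11 m: A R^(2/3) = 19.43 — matches.

y_n = 2.11 m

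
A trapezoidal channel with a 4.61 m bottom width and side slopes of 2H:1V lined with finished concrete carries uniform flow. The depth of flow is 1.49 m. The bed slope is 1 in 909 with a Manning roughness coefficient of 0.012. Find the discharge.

With bottom width b = 4.61 m and side slope z = 2: A = (b + zy)y = (4.61 + 2×1.49)×1.49 = 11.31 m²; P = b + 2y√(1+z²) = 4.61 + 2×1.49×2.236 = 11.27 m.
Hydraulic radius R = A/P = 11.31/11.27 = 1.003 m.
Manning's equation: Q = (1/n) A R^(2/3) S^(1/2) = (1/0.012) × 11.31 × 1.003^(2/3) × 0.0011^(1/2) = 31.3 m³/s.

Q = 31.3 m³/s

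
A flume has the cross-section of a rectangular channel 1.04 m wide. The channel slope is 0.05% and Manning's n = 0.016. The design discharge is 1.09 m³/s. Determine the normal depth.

y_n = 1.43 m

Manning's equation rearranged: A R^(2/3) = nQ / (1·√S) = 0.016 × 1.09 / (√0.0005) = 0.7799.
At y = 0.973 m: A R^(2/3) = 0.4919 — short.
At y = 1.76 m: A R^(2/3) = 0.996 — over.
At y = 1.43 m: A R^(2/3) = 0.7821 — ≈ 0.7799.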